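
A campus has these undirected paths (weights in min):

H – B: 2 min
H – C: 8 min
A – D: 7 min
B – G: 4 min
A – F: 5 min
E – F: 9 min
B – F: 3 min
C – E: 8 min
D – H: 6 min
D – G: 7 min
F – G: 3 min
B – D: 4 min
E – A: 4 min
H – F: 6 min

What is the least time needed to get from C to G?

14 min

Compare a few routes:
C - H - B - G: 8+2+4 = 14
C - H - B - F - G: 8+2+3+3 = 16
The minimum is 14 min via C - H - B - G.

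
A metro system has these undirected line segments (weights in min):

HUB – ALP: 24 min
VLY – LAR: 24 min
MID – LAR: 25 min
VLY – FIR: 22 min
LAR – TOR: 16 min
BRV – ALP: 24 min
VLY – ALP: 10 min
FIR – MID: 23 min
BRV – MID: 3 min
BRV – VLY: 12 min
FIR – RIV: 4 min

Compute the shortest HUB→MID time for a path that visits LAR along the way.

Shortest HUB→LAR: HUB → ALP → VLY → LAR = 58
Best LAR to MID: LAR → MID costing 25
Total via LAR: 58 + 25 = 83 min.

83 min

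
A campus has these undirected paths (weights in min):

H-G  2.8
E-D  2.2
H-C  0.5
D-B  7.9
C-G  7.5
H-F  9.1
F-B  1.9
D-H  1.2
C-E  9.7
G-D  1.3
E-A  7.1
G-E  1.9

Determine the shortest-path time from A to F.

Candidate routes:
A → E → D → B → F: 7.1+2.2+7.9+1.9 = 19.1
A → E → D → H → F: 7.1+2.2+1.2+9.1 = 19.6
A → E → G → D → B → F: 7.1+1.9+1.3+7.9+1.9 = 20.1
Cheapest is A → E → D → B → F at 19.1 min.

19.1 min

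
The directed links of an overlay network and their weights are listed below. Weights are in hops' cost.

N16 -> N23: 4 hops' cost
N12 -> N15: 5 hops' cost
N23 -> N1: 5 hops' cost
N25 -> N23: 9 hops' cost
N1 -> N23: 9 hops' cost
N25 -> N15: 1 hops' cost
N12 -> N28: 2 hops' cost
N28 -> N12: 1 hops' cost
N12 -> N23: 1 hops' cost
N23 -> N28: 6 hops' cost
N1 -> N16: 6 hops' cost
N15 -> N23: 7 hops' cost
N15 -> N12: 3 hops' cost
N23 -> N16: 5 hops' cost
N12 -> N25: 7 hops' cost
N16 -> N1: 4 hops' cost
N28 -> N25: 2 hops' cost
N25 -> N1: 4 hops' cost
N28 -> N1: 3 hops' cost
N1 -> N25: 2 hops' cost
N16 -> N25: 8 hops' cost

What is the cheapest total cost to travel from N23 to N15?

Enumerating some paths:
N23 → N16 → N1 → N25 → N15: 5+4+2+1 = 12
N23 → N1 → N25 → N15: 5+2+1 = 8
N23 → N28 → N12 → N15: 6+1+5 = 12
N23 → N28 → N25 → N15: 6+2+1 = 9
Cheapest is N23 → N1 → N25 → N15 at 8 hops' cost.

8 hops' cost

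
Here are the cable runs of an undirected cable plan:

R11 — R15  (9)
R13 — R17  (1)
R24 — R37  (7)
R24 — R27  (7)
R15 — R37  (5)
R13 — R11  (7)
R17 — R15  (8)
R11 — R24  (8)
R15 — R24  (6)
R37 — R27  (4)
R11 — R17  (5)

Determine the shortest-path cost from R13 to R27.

Settle nodes by increasing distance from R13:
R13: 0
R17: 1  (via R13)
R11: 6  (via R17)
R15: 9  (via R17)
R24: 14  (via R11)
R37: 14  (via R15)
R27: 18  (via R37)
Shortest route: R13 → R17 → R15 → R37 → R27 = 18.

18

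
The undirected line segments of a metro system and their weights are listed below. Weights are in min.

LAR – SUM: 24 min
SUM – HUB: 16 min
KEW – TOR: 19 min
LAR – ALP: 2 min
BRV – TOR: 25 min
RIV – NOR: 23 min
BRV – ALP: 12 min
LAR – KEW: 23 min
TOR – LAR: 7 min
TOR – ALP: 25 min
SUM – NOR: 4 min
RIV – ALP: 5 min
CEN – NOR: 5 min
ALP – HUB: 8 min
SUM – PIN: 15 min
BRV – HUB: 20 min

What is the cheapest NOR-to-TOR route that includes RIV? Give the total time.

Best NOR to RIV: NOR → RIV costing 23
Best RIV to TOR: RIV → ALP → LAR → TOR costing 14
Total via RIV: 23 + 14 = 37 min.

37 min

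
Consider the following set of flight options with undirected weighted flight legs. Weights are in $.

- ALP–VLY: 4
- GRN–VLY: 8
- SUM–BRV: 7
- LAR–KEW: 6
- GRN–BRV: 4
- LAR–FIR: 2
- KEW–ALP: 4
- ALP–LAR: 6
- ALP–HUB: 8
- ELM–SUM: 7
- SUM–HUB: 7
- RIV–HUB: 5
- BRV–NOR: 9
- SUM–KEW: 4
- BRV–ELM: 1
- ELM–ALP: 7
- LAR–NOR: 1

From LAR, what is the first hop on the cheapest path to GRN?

NOR

Compare a few routes:
LAR → ALP → ELM → BRV → GRN: 6+7+1+4 = 18
LAR → KEW → SUM → BRV → GRN: 6+4+7+4 = 21
LAR → NOR → BRV → GRN: 1+9+4 = 14
LAR → ALP → VLY → GRN: 6+4+8 = 18
The minimum is $14 via LAR → NOR → BRV → GRN.
So from LAR the first move is to NOR.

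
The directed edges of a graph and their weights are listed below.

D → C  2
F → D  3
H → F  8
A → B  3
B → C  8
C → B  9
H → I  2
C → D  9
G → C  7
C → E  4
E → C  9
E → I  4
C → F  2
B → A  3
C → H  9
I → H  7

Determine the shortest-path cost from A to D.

Compare a few routes:
A - B - C - E - I - H - F - D: 3+8+4+4+7+8+3 = 37
A - B - C - D: 3+8+9 = 20
A - B - C - F - D: 3+8+2+3 = 16
A - B - C - H - F - D: 3+8+9+8+3 = 31
The minimum is 16 via A - B - C - F - D.

16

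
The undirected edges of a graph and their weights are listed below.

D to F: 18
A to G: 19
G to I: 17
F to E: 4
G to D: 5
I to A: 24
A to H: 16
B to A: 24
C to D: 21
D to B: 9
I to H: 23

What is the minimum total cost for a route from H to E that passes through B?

Best H to B: H → A → B costing 40
Shortest B→E: B → D → F → E = 31
Total via B: 40 + 31 = 71.

71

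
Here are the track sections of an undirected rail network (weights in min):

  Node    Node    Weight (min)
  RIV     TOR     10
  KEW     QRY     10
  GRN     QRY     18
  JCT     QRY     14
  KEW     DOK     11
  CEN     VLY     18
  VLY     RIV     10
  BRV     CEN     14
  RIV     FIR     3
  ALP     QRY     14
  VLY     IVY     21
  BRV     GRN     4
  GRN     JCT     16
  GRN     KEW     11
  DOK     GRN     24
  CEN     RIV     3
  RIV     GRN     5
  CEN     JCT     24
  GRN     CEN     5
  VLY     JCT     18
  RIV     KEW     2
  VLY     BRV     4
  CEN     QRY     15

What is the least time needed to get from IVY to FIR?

Compare a few routes:
IVY–VLY–BRV–GRN–RIV–FIR: 21+4+4+5+3 = 37
IVY–VLY–RIV–FIR: 21+10+3 = 34
Cheapest is IVY–VLY–RIV–FIR at 34 min.

34 min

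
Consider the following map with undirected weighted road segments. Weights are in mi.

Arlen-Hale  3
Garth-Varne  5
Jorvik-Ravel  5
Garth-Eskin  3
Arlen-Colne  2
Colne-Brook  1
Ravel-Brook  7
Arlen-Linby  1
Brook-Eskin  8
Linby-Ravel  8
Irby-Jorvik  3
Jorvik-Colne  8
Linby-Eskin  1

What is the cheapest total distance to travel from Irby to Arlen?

Candidate routes:
Irby → Jorvik → Colne → Arlen: 3+8+2 = 13
Irby → Jorvik → Ravel → Brook → Colne → Arlen: 3+5+7+1+2 = 18
Irby → Jorvik → Ravel → Linby → Arlen: 3+5+8+1 = 17
Irby → Jorvik → Colne → Brook → Eskin → Linby → Arlen: 3+8+1+8+1+1 = 22
Cheapest is Irby → Jorvik → Colne → Arlen at 13 mi.

13 mi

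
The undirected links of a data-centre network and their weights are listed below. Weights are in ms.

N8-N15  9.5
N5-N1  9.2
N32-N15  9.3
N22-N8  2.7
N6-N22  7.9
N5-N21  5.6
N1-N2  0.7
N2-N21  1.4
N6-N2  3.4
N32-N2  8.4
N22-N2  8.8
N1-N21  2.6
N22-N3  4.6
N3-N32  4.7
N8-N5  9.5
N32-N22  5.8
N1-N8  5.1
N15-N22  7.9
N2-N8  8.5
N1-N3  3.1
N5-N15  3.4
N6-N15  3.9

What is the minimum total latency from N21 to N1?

2.1 ms

Running Dijkstra from N21:
N21: 0
N2: 1.4  (via N21)
N1: 2.1  (via N2)
Shortest route: N21–N2–N1 = 2.1 ms.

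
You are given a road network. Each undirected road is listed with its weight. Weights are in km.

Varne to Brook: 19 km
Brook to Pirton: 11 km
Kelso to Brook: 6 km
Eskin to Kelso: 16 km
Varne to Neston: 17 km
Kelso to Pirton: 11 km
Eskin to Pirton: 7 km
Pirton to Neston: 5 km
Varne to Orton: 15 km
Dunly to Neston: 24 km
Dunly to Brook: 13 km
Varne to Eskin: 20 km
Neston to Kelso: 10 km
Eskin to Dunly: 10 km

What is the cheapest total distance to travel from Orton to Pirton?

37 km

Candidate routes:
Orton–Varne–Neston–Pirton: 15+17+5 = 37
Orton–Varne–Eskin–Pirton: 15+20+7 = 42
Cheapest is Orton–Varne–Neston–Pirton at 37 km.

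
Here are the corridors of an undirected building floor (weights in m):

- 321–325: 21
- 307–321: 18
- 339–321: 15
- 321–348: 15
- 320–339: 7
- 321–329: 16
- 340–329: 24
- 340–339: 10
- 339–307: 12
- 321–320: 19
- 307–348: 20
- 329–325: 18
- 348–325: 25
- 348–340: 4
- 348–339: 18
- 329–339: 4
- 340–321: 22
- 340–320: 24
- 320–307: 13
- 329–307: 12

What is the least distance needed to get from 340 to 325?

Candidate routes:
340 - 339 - 329 - 325: 10+4+18 = 32
340 - 348 - 321 - 325: 4+15+21 = 40
340 - 348 - 325: 4+25 = 29
Cheapest is 340 - 348 - 325 at 29 m.

29 m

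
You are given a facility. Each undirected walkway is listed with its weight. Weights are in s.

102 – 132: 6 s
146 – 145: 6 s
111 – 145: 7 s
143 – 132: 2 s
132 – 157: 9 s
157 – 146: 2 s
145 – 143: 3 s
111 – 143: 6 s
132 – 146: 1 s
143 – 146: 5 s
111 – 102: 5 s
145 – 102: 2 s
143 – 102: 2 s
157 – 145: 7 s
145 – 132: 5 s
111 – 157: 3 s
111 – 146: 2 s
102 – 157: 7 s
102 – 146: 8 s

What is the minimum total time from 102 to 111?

5 s

Running Dijkstra from 102:
102: 0
145: 2  (via 102)
143: 2  (via 102)
132: 4  (via 143)
111: 5  (via 102)
Shortest route: 102 → 111 = 5 s.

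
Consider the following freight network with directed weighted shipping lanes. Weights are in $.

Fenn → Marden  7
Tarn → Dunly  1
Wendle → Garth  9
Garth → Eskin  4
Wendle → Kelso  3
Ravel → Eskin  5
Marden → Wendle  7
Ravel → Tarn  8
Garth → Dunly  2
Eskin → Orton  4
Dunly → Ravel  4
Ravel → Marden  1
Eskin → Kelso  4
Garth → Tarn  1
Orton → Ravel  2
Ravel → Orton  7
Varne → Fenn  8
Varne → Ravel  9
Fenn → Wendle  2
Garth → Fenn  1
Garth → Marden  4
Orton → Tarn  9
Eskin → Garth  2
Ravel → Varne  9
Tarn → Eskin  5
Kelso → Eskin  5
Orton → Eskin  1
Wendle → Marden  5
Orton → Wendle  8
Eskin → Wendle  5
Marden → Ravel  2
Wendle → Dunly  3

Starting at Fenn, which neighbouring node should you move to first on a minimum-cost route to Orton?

Wendle

Candidate routes:
Fenn - Marden - Ravel - Orton: 7+2+7 = 16
Fenn - Wendle - Dunly - Ravel - Orton: 2+3+4+7 = 16
Fenn - Wendle - Kelso - Eskin - Orton: 2+3+5+4 = 14
Cheapest is Fenn - Wendle - Kelso - Eskin - Orton at $14.
So from Fenn the first move is to Wendle.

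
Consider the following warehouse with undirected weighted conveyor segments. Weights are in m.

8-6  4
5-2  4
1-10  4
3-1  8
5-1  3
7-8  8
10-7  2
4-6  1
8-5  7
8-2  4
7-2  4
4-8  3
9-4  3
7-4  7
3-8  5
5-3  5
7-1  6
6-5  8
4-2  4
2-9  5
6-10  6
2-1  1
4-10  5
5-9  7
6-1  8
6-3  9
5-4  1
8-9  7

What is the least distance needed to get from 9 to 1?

6 m

Compare a few routes:
9 → 4 → 5 → 2 → 1: 3+1+4+1 = 9
9 → 4 → 5 → 1: 3+1+3 = 7
9 → 4 → 2 → 1: 3+4+1 = 8
9 → 2 → 1: 5+1 = 6
Cheapest is 9 → 2 → 1 at 6 m.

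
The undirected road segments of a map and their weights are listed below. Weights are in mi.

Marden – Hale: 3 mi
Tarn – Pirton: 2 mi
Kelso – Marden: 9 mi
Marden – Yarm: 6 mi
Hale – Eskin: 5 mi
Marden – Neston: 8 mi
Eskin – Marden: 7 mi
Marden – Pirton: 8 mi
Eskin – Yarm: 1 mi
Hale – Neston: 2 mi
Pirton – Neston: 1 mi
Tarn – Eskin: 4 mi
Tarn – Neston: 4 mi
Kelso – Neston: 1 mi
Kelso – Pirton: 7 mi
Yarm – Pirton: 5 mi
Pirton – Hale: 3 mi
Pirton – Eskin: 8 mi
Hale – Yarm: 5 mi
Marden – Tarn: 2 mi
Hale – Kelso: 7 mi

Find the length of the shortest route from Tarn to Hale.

5 mi

Shortest distances from Tarn:
Tarn: 0
Marden: 2  (via Tarn)
Pirton: 2  (via Tarn)
Neston: 3  (via Pirton)
Kelso: 4  (via Neston)
Eskin: 4  (via Tarn)
Hale: 5  (via Marden)
Shortest route: Tarn–Marden–Hale = 5 mi.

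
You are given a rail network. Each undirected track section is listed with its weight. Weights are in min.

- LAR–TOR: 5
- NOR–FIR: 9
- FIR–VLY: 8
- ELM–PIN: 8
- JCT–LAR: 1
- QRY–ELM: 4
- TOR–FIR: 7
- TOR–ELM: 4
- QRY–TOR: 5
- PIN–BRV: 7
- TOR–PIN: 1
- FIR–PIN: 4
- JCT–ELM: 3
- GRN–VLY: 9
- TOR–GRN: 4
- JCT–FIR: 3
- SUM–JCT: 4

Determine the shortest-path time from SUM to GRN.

14 min

Settle nodes by increasing distance from SUM:
SUM: 0
JCT: 4  (via SUM)
LAR: 5  (via JCT)
ELM: 7  (via JCT)
FIR: 7  (via JCT)
TOR: 10  (via LAR)
PIN: 11  (via FIR)
QRY: 11  (via ELM)
GRN: 14  (via TOR)
Shortest route: SUM → JCT → LAR → TOR → GRN = 14 min.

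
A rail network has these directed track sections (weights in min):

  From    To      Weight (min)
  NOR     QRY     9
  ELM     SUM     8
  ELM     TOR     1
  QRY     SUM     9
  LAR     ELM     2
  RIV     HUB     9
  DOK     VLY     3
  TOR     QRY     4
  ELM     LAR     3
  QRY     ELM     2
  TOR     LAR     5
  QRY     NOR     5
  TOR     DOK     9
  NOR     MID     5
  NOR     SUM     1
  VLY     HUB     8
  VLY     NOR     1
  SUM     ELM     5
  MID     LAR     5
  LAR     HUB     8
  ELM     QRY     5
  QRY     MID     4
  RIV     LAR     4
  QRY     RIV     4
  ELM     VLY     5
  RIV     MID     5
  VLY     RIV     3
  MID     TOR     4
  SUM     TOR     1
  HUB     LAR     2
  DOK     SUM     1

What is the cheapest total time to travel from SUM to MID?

Candidate routes:
SUM–TOR–QRY–MID: 1+4+4 = 9
SUM–TOR–QRY–RIV–MID: 1+4+4+5 = 14
The minimum is 9 min via SUM–TOR–QRY–MID.

9 min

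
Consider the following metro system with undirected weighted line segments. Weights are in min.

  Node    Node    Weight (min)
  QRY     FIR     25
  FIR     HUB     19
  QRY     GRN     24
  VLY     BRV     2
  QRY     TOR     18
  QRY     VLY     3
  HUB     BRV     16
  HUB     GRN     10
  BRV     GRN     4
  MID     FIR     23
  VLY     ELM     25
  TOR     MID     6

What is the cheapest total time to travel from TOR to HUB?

37 min

Candidate routes:
TOR → QRY → VLY → BRV → GRN → HUB: 18+3+2+4+10 = 37
TOR → MID → FIR → HUB: 6+23+19 = 48
TOR → QRY → VLY → BRV → HUB: 18+3+2+16 = 39
The minimum is 37 min via TOR → QRY → VLY → BRV → GRN → HUB.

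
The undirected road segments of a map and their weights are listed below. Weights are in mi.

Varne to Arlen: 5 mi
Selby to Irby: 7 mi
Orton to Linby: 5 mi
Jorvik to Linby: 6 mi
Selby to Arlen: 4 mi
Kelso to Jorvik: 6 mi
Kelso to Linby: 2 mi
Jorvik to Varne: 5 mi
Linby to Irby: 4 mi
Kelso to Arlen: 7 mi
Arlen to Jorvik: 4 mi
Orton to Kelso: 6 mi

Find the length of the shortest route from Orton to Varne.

Compare a few routes:
Orton–Kelso–Arlen–Varne: 6+7+5 = 18
Orton–Linby–Kelso–Jorvik–Varne: 5+2+6+5 = 18
Orton–Linby–Jorvik–Varne: 5+6+5 = 16
Orton–Kelso–Jorvik–Varne: 6+6+5 = 17
Cheapest is Orton–Linby–Jorvik–Varne at 16 mi.

16 mi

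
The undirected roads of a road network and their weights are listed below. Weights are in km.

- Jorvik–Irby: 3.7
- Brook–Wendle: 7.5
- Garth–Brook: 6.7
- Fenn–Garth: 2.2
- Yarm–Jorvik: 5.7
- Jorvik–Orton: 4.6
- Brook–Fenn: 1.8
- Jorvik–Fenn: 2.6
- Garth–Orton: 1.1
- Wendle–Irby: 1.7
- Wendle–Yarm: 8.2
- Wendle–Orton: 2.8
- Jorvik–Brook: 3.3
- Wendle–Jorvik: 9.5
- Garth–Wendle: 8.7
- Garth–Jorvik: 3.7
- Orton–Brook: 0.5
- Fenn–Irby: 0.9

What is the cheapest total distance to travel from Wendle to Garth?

3.9 km

Settle nodes by increasing distance from Wendle:
Wendle: 0
Irby: 1.7  (via Wendle)
Fenn: 2.6  (via Irby)
Orton: 2.8  (via Wendle)
Brook: 3.3  (via Orton)
Garth: 3.9  (via Orton)
Shortest route: Wendle–Orton–Garth = 3.9 km.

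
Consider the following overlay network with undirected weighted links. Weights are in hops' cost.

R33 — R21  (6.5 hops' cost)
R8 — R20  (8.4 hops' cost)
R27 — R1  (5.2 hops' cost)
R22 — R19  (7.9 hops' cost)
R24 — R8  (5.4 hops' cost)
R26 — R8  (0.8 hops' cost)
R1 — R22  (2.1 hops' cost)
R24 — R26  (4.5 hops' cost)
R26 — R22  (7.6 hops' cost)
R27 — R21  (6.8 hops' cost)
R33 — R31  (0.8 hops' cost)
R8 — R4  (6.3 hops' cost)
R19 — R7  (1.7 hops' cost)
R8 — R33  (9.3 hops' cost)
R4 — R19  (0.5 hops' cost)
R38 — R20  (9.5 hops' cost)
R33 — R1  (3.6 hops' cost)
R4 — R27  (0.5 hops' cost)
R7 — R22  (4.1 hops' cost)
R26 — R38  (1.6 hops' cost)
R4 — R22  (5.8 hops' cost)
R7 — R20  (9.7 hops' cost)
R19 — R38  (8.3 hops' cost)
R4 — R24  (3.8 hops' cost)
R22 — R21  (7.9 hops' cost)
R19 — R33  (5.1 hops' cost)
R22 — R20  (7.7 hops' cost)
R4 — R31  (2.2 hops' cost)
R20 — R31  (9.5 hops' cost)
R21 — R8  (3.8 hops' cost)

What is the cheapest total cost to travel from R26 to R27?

Settle nodes by increasing distance from R26:
R26: 0
R8: 0.8  (via R26)
R38: 1.6  (via R26)
R24: 4.5  (via R26)
R21: 4.6  (via R8)
R4: 7.1  (via R8)
R19: 7.6  (via R4)
R22: 7.6  (via R26)
R27: 7.6  (via R4)
Shortest route: R26 → R8 → R4 → R27 = 7.6 hops' cost.

7.6 hops' cost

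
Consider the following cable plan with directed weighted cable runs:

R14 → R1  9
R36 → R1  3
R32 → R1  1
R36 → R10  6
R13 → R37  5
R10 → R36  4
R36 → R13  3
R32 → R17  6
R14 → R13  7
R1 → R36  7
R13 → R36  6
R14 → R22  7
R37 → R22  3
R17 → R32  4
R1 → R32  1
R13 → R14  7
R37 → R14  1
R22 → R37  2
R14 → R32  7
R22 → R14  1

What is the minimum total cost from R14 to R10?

19

Candidate routes:
R14–R13–R36–R10: 7+6+6 = 19
R14–R32–R1–R36–R10: 7+1+7+6 = 21
The minimum is 19 via R14–R13–R36–R10.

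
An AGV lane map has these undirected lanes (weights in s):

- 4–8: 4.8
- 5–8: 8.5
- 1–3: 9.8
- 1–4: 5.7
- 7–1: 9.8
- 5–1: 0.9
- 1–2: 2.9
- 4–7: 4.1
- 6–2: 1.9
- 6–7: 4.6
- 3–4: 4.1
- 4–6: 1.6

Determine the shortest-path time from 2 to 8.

8.3 s

Settle nodes by increasing distance from 2:
2: 0
6: 1.9  (via 2)
1: 2.9  (via 2)
4: 3.5  (via 6)
5: 3.8  (via 1)
7: 6.5  (via 6)
3: 7.6  (via 4)
8: 8.3  (via 4)
Shortest route: 2 → 6 → 4 → 8 = 8.3 s.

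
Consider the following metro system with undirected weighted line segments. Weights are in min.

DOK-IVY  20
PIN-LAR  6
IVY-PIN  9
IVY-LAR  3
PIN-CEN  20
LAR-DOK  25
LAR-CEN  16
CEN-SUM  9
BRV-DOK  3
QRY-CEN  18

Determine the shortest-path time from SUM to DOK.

48 min

Settle nodes by increasing distance from SUM:
SUM: 0
CEN: 9  (via SUM)
LAR: 25  (via CEN)
QRY: 27  (via CEN)
IVY: 28  (via LAR)
PIN: 29  (via CEN)
DOK: 48  (via IVY)
Shortest route: SUM–CEN–LAR–IVY–DOK = 48 min.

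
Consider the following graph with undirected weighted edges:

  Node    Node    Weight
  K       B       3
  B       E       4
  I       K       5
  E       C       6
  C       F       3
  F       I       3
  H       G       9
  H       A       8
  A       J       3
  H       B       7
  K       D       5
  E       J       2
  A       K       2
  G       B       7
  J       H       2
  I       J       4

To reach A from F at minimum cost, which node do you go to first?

Compare a few routes:
F → C → E → J → A: 3+6+2+3 = 14
F → I → J → A: 3+4+3 = 10
Cheapest is F → I → J → A at 10.
So from F the first move is to I.

I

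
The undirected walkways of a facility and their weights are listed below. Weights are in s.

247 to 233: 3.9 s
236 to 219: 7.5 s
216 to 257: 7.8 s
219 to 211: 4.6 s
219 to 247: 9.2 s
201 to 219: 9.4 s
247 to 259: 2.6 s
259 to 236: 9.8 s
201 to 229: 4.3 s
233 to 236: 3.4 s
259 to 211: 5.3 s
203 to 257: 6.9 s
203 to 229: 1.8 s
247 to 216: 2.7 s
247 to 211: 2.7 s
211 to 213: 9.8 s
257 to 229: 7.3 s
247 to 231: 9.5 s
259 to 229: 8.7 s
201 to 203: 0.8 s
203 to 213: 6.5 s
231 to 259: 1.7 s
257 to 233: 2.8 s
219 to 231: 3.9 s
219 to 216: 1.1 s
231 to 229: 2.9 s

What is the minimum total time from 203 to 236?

13.1 s

Compare a few routes:
203–229–231–259–236: 1.8+2.9+1.7+9.8 = 16.2
203–229–257–233–236: 1.8+7.3+2.8+3.4 = 15.3
203–229–231–219–236: 1.8+2.9+3.9+7.5 = 16.1
203–257–233–236: 6.9+2.8+3.4 = 13.1
The minimum is 13.1 s via 203–257–233–236.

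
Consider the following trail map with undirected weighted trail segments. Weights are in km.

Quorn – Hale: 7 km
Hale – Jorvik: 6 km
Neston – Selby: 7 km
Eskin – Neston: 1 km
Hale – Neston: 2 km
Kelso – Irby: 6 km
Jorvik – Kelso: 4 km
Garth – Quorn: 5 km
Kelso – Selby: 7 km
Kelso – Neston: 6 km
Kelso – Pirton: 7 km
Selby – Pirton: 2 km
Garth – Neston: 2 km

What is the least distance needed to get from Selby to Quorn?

14 km

Shortest distances from Selby:
Selby: 0
Pirton: 2  (via Selby)
Neston: 7  (via Selby)
Kelso: 7  (via Selby)
Eskin: 8  (via Neston)
Hale: 9  (via Neston)
Garth: 9  (via Neston)
Jorvik: 11  (via Kelso)
Irby: 13  (via Kelso)
Quorn: 14  (via Garth)
Shortest route: Selby → Neston → Garth → Quorn = 14 km.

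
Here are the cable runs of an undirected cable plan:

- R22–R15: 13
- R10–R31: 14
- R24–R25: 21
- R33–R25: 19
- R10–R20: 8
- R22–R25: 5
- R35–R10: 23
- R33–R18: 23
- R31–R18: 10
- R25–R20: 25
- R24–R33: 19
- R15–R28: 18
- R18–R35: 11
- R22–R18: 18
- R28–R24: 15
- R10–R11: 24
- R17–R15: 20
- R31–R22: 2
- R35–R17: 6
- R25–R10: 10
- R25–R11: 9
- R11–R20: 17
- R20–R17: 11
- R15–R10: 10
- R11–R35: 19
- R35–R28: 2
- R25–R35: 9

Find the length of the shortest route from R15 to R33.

Running Dijkstra from R15:
R15: 0
R10: 10  (via R15)
R22: 13  (via R15)
R31: 15  (via R22)
R28: 18  (via R15)
R20: 18  (via R10)
R25: 18  (via R22)
R35: 20  (via R28)
R17: 20  (via R15)
R18: 25  (via R31)
R11: 27  (via R25)
R24: 33  (via R28)
R33: 37  (via R25)
Shortest route: R15 → R22 → R25 → R33 = 37.

37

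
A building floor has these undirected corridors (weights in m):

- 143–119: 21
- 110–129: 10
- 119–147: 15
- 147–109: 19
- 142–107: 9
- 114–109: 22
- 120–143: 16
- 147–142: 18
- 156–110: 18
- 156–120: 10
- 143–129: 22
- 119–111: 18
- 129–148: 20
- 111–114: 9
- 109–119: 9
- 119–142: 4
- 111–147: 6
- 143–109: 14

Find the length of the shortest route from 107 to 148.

Settle nodes by increasing distance from 107:
107: 0
142: 9  (via 107)
119: 13  (via 142)
109: 22  (via 119)
147: 27  (via 142)
111: 31  (via 119)
143: 34  (via 119)
114: 40  (via 111)
120: 50  (via 143)
129: 56  (via 143)
156: 60  (via 120)
110: 66  (via 129)
148: 76  (via 129)
Shortest route: 107 → 142 → 119 → 143 → 129 → 148 = 76 m.

76 m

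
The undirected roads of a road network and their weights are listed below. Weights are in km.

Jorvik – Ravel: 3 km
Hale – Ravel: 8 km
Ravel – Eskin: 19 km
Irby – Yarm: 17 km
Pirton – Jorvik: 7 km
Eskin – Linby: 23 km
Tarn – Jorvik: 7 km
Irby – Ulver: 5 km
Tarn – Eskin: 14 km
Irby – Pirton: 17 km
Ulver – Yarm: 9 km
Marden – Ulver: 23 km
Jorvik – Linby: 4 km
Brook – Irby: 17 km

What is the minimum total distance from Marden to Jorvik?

52 km

Running Dijkstra from Marden:
Marden: 0
Ulver: 23  (via Marden)
Irby: 28  (via Ulver)
Yarm: 32  (via Ulver)
Brook: 45  (via Irby)
Pirton: 45  (via Irby)
Jorvik: 52  (via Pirton)
Shortest route: Marden → Ulver → Irby → Pirton → Jorvik = 52 km.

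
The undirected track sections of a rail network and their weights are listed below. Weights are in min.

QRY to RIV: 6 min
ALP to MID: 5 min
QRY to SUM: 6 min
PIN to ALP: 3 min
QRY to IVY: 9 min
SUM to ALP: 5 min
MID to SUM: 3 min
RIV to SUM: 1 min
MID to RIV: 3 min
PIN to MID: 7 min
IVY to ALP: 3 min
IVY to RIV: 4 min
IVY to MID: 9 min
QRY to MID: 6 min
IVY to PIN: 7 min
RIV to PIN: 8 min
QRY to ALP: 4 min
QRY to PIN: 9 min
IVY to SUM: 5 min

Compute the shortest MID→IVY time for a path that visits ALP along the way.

8 min

Shortest MID→ALP: MID → ALP = 5
Shortest ALP→IVY: ALP → IVY = 3
Total via ALP: 5 + 3 = 8 min.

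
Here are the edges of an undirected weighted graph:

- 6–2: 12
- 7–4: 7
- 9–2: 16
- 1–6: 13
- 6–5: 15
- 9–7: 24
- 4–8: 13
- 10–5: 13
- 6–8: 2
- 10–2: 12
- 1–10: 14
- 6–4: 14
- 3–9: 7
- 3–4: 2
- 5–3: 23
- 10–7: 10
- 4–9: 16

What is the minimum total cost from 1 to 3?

29

Running Dijkstra from 1:
1: 0
6: 13  (via 1)
10: 14  (via 1)
8: 15  (via 6)
7: 24  (via 10)
2: 25  (via 6)
4: 27  (via 6)
5: 27  (via 10)
3: 29  (via 4)
Shortest route: 1–6–4–3 = 29.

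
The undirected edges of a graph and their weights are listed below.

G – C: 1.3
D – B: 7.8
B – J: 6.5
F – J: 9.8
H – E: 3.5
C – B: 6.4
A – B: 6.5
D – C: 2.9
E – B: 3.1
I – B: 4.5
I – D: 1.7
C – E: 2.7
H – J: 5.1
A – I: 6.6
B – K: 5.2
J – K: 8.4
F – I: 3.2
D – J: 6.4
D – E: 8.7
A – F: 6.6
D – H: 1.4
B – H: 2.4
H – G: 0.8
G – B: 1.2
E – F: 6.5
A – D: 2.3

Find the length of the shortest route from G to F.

Enumerating some paths:
G → B → I → F: 1.2+4.5+3.2 = 8.9
G → H → D → I → F: 0.8+1.4+1.7+3.2 = 7.1
The minimum is 7.1 via G → H → D → I → F.

7.1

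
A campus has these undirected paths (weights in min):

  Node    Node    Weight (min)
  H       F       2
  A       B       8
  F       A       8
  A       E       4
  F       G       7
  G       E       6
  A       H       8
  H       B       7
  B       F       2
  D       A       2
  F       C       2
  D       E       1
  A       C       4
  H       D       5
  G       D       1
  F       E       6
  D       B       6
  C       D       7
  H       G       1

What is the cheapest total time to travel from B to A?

Shortest distances from B:
B: 0
F: 2  (via B)
C: 4  (via F)
H: 4  (via F)
G: 5  (via H)
D: 6  (via B)
E: 7  (via D)
A: 8  (via B)
Shortest route: B → A = 8 min.

8 min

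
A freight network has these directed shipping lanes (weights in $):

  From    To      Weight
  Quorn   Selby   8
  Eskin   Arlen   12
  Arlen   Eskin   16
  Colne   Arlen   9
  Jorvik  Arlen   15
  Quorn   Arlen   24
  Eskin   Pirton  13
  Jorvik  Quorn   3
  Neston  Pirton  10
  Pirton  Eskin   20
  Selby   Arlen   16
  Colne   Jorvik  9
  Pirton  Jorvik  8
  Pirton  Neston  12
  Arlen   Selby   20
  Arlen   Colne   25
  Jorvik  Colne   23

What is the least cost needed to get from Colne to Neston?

Enumerating some paths:
Colne - Jorvik - Quorn - Selby - Arlen - Eskin - Pirton - Neston: 9+3+8+16+16+13+12 = 77
Colne - Jorvik - Arlen - Eskin - Pirton - Neston: 9+15+16+13+12 = 65
Colne - Arlen - Eskin - Pirton - Neston: 9+16+13+12 = 50
Colne - Jorvik - Quorn - Arlen - Eskin - Pirton - Neston: 9+3+24+16+13+12 = 77
Cheapest is Colne - Arlen - Eskin - Pirton - Neston at $50.

$50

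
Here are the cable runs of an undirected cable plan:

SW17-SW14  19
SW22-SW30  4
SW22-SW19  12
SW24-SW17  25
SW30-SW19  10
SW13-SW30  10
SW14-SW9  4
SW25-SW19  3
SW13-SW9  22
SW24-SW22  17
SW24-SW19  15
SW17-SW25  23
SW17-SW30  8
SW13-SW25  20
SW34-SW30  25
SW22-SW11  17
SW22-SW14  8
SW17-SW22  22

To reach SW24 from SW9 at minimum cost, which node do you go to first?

Candidate routes:
SW9–SW14–SW22–SW30–SW19–SW24: 4+8+4+10+15 = 41
SW9–SW14–SW22–SW19–SW24: 4+8+12+15 = 39
SW9–SW14–SW22–SW24: 4+8+17 = 29
Cheapest is SW9–SW14–SW22–SW24 at 29.
So from SW9 the first move is to SW14.

SW14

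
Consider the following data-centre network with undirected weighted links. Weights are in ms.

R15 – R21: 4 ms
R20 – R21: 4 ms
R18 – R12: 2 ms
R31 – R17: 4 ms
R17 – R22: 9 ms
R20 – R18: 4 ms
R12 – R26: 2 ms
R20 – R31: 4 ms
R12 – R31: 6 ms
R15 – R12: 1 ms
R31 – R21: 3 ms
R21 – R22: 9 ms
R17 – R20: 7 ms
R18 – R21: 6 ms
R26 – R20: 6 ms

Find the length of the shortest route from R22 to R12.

Running Dijkstra from R22:
R22: 0
R21: 9  (via R22)
R17: 9  (via R22)
R31: 12  (via R21)
R15: 13  (via R21)
R20: 13  (via R21)
R12: 14  (via R15)
Shortest route: R22 → R21 → R15 → R12 = 14 ms.

14 ms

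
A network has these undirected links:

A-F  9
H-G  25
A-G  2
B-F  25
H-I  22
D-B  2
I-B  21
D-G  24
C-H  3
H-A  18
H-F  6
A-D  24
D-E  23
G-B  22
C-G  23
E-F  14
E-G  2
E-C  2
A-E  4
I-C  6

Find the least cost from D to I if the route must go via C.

31

Shortest D→C: D → E → C = 25
Best C to I: C → I costing 6
Total via C: 25 + 6 = 31.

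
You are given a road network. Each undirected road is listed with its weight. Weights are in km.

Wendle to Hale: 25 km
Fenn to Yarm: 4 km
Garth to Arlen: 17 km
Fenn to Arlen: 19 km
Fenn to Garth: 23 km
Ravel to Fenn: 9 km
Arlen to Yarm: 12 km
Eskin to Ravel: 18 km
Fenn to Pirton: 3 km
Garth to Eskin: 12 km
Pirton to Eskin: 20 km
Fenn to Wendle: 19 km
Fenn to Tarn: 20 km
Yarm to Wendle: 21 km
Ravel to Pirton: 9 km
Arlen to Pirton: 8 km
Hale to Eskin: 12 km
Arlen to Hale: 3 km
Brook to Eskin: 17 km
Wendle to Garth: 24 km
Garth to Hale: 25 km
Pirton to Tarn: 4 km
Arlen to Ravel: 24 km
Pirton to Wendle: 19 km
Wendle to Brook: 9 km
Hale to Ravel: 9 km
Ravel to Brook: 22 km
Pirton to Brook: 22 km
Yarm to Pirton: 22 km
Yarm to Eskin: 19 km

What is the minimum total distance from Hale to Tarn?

Settle nodes by increasing distance from Hale:
Hale: 0
Arlen: 3  (via Hale)
Ravel: 9  (via Hale)
Pirton: 11  (via Arlen)
Eskin: 12  (via Hale)
Fenn: 14  (via Pirton)
Tarn: 15  (via Pirton)
Shortest route: Hale–Arlen–Pirton–Tarn = 15 km.

15 km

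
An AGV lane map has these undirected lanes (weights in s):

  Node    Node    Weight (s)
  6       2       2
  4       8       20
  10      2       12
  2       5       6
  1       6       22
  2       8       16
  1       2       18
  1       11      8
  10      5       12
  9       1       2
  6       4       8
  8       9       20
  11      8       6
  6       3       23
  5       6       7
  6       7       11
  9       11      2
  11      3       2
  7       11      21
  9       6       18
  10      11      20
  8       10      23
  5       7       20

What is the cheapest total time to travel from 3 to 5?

29 s

Settle nodes by increasing distance from 3:
3: 0
11: 2  (via 3)
9: 4  (via 11)
1: 6  (via 9)
8: 8  (via 11)
6: 22  (via 9)
10: 22  (via 11)
7: 23  (via 11)
2: 24  (via 1)
4: 28  (via 8)
5: 29  (via 6)
Shortest route: 3 → 11 → 9 → 6 → 5 = 29 s.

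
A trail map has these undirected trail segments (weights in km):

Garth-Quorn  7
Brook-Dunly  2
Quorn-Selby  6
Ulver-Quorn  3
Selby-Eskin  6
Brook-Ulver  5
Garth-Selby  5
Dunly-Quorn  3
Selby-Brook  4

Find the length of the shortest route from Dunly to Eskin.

12 km

Settle nodes by increasing distance from Dunly:
Dunly: 0
Brook: 2  (via Dunly)
Quorn: 3  (via Dunly)
Selby: 6  (via Brook)
Ulver: 6  (via Quorn)
Garth: 10  (via Quorn)
Eskin: 12  (via Selby)
Shortest route: Dunly → Brook → Selby → Eskin = 12 km.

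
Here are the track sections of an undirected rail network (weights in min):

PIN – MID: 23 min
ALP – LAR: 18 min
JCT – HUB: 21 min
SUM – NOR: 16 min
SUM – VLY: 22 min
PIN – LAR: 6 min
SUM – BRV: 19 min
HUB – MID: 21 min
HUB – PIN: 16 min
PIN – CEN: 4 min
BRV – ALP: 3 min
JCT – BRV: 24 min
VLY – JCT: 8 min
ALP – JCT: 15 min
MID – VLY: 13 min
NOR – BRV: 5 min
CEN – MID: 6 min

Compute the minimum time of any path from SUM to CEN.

Running Dijkstra from SUM:
SUM: 0
NOR: 16  (via SUM)
BRV: 19  (via SUM)
ALP: 22  (via BRV)
VLY: 22  (via SUM)
JCT: 30  (via VLY)
MID: 35  (via VLY)
LAR: 40  (via ALP)
CEN: 41  (via MID)
Shortest route: SUM–VLY–MID–CEN = 41 min.

41 min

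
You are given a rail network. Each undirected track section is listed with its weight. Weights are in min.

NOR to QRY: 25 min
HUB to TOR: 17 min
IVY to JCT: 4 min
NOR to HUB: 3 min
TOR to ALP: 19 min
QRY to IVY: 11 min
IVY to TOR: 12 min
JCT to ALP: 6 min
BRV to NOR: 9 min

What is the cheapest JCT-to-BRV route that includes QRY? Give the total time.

Best JCT to QRY: JCT–IVY–QRY costing 15
Best QRY to BRV: QRY–NOR–BRV costing 34
Total via QRY: 15 + 34 = 49 min.

49 min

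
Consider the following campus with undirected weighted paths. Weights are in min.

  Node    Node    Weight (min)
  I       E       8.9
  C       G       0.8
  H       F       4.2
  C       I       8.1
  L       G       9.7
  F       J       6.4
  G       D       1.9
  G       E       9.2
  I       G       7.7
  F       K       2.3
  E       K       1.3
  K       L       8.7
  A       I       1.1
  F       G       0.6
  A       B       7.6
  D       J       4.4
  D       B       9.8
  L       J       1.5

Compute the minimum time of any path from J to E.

Candidate routes:
J - L - K - E: 1.5+8.7+1.3 = 11.5
J - D - G - F - K - E: 4.4+1.9+0.6+2.3+1.3 = 10.5
J - F - K - E: 6.4+2.3+1.3 = 10
J - L - G - F - K - E: 1.5+9.7+0.6+2.3+1.3 = 15.4
Cheapest is J - F - K - E at 10 min.

10 min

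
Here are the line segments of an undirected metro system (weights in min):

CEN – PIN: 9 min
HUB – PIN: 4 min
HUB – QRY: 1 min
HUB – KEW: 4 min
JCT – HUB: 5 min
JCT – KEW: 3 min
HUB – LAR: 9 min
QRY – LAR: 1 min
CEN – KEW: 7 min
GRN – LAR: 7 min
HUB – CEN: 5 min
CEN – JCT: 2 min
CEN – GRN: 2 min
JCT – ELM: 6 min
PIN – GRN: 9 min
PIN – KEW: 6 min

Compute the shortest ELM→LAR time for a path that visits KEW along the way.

Best ELM to KEW: ELM → JCT → KEW costing 9
Shortest KEW→LAR: KEW → HUB → QRY → LAR = 6
Total via KEW: 9 + 6 = 15 min.

15 min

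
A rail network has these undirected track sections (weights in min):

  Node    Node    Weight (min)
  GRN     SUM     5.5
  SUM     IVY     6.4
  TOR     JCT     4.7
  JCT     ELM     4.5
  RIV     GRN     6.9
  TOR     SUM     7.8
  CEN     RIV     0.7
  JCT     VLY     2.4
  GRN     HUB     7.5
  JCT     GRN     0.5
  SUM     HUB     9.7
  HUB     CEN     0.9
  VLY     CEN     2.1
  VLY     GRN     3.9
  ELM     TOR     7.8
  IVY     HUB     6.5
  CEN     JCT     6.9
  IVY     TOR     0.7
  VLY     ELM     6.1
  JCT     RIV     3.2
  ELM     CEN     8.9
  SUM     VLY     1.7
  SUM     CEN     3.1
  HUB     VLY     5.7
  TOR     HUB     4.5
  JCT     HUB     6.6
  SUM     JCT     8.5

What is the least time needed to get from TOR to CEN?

Enumerating some paths:
TOR - JCT - RIV - CEN: 4.7+3.2+0.7 = 8.6
TOR - IVY - HUB - CEN: 0.7+6.5+0.9 = 8.1
TOR - HUB - CEN: 4.5+0.9 = 5.4
TOR - JCT - VLY - CEN: 4.7+2.4+2.1 = 9.2
Cheapest is TOR - HUB - CEN at 5.4 min.

5.4 min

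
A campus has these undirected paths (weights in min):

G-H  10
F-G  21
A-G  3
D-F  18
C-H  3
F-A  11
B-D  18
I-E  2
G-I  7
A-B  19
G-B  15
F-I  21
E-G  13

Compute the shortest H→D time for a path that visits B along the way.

Shortest H→B: H → G → B = 25
Shortest B→D: B → D = 18
Total via B: 25 + 18 = 43 min.

43 min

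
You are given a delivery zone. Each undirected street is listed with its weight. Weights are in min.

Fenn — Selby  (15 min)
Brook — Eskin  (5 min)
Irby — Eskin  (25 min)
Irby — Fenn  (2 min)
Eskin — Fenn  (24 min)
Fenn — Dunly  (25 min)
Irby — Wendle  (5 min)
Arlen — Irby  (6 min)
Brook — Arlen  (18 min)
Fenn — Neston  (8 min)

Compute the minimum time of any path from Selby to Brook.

41 min

Candidate routes:
Selby → Fenn → Irby → Arlen → Brook: 15+2+6+18 = 41
Selby → Fenn → Eskin → Brook: 15+24+5 = 44
Selby → Fenn → Irby → Eskin → Brook: 15+2+25+5 = 47
The minimum is 41 min via Selby → Fenn → Irby → Arlen → Brook.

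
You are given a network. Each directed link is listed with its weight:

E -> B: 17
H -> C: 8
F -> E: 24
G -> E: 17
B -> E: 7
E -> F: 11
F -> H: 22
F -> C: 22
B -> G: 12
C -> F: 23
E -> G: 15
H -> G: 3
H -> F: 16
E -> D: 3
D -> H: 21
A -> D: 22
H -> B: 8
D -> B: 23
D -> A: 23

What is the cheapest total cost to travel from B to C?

Settle nodes by increasing distance from B:
B: 0
E: 7  (via B)
D: 10  (via E)
G: 12  (via B)
F: 18  (via E)
H: 31  (via D)
A: 33  (via D)
C: 39  (via H)
Shortest route: B–E–D–H–C = 39.

39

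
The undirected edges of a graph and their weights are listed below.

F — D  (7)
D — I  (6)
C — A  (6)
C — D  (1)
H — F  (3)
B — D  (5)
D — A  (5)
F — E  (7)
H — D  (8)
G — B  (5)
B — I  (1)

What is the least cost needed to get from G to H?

18

Shortest distances from G:
G: 0
B: 5  (via G)
I: 6  (via B)
D: 10  (via B)
C: 11  (via D)
A: 15  (via D)
F: 17  (via D)
H: 18  (via D)
Shortest route: G → B → D → H = 18.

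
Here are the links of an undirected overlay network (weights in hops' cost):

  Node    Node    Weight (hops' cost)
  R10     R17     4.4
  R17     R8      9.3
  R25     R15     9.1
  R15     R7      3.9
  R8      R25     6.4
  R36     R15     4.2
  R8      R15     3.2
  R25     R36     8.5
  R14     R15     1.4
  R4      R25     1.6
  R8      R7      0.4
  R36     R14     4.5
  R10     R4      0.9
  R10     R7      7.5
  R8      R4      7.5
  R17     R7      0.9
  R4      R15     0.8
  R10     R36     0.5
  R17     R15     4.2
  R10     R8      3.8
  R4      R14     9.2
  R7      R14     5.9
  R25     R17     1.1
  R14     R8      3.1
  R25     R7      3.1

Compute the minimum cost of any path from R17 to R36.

4.1 hops' cost

Shortest distances from R17:
R17: 0
R7: 0.9  (via R17)
R25: 1.1  (via R17)
R8: 1.3  (via R7)
R4: 2.7  (via R25)
R15: 3.5  (via R4)
R10: 3.6  (via R4)
R36: 4.1  (via R10)
Shortest route: R17–R25–R4–R10–R36 = 4.1 hops' cost.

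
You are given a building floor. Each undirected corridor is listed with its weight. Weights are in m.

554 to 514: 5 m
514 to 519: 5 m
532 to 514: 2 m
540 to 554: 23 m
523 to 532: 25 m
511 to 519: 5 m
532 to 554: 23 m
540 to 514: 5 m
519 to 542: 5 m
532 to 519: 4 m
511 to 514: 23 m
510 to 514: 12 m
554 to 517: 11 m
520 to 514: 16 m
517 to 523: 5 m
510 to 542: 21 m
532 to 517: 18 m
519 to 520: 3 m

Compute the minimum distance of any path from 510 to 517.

Candidate routes:
510 → 514 → 554 → 517: 12+5+11 = 28
510 → 514 → 532 → 517: 12+2+18 = 32
Cheapest is 510 → 514 → 554 → 517 at 28 m.

28 m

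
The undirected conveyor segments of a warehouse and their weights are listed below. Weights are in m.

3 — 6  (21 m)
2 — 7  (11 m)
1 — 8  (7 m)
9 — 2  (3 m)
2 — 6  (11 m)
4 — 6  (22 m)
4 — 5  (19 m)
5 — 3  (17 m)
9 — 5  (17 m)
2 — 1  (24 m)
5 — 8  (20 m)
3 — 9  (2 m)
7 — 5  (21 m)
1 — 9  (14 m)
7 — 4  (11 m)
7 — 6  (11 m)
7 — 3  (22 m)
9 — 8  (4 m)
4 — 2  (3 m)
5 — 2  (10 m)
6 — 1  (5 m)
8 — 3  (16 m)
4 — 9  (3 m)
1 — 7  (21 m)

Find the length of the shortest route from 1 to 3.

13 m

Running Dijkstra from 1:
1: 0
6: 5  (via 1)
8: 7  (via 1)
9: 11  (via 8)
3: 13  (via 9)
Shortest route: 1–8–9–3 = 13 m.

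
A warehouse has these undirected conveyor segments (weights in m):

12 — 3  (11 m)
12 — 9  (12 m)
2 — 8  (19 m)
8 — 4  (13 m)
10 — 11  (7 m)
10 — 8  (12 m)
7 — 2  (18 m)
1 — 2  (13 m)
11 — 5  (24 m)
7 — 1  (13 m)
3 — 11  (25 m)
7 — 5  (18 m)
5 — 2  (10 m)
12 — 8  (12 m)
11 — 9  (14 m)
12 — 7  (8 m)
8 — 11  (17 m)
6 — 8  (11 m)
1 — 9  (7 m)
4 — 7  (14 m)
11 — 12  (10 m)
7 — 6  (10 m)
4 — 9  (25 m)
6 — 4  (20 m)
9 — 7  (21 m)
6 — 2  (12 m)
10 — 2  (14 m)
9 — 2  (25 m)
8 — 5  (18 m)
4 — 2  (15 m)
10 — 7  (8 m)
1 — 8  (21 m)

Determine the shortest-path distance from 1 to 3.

Candidate routes:
1 → 7 → 12 → 3: 13+8+11 = 32
1 → 9 → 11 → 12 → 3: 7+14+10+11 = 42
1 → 9 → 12 → 3: 7+12+11 = 30
The minimum is 30 m via 1 → 9 → 12 → 3.

30 m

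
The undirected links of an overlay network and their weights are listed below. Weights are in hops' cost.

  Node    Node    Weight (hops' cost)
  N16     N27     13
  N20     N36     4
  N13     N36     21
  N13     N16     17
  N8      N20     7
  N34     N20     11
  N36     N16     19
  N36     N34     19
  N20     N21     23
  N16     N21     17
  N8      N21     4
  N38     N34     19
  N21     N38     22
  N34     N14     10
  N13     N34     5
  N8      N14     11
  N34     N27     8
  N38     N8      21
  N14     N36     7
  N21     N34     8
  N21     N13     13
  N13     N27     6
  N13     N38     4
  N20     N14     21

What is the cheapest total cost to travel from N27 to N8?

Compare a few routes:
N27 → N13 → N21 → N8: 6+13+4 = 23
N27 → N34 → N21 → N8: 8+8+4 = 20
Cheapest is N27 → N34 → N21 → N8 at 20 hops' cost.

20 hops' cost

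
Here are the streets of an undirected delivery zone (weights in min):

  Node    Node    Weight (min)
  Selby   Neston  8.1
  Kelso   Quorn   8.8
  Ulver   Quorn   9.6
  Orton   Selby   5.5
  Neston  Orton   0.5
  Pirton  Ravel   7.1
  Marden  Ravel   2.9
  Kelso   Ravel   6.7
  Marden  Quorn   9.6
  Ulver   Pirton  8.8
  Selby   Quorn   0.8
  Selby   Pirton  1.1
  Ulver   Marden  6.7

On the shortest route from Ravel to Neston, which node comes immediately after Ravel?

Pirton

Candidate routes:
Ravel–Pirton–Selby–Orton–Neston: 7.1+1.1+5.5+0.5 = 14.2
Ravel–Marden–Quorn–Selby–Orton–Neston: 2.9+9.6+0.8+5.5+0.5 = 19.3
Ravel–Pirton–Selby–Neston: 7.1+1.1+8.1 = 16.3
The minimum is 14.2 min via Ravel–Pirton–Selby–Orton–Neston.
So from Ravel the first move is to Pirton.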